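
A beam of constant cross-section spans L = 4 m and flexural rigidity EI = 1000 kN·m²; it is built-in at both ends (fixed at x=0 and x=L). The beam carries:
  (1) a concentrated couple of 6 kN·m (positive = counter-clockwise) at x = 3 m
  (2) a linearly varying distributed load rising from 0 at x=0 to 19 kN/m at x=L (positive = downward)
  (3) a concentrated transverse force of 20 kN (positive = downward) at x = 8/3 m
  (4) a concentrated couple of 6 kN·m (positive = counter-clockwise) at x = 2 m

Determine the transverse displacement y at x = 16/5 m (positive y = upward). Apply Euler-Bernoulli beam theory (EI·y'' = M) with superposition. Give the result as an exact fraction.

y(16/5) = -7150559/1265625000 m

Load 1 — applied couple M₀=6 kN·m at a=3 m (b=L-a=1):
  y_1 = (R_Ax³/6 - M_Ax²/2 - M₀(x-a)²/2)/EI  [x>a] with R_A=27/16, M_A=15/8 = ((27/16)·(16/5)³/6 - (15/8)·(16/5)²/2 - 6·((16/5)-3)²/2)/1000 = -63/125000 m
Load 2 — triangular load w₀=19 kN/m (0→w₀ over full span):
  y_2 = -w₀x²(L-x)²(x+2L)/(120LEI) = -19·(16/5)²·(4-(16/5))²·((16/5)+2·4)/(120·4·1000) = -17024/5859375 m
Load 3 — point force P=20 kN at a=8/3 m (b=L-a=4/3):
  y_3 = -Pa²(L-x)²(3bL-(3b+a)(L-x))/(6L³EI)  [x>a] = -20·(8/3)²·(4-(16/5))²·(3·(4/3)·4-(3·(4/3)+(8/3))·(4-(16/5)))/(6·4³·1000) = -128/50625 m
Load 4 — applied couple M₀=6 kN·m at a=2 m (b=L-a=2):
  y_4 = (R_Ax³/6 - M_Ax²/2 - M₀(x-a)²/2)/EI  [x>a] with R_A=9/4, M_A=3/2 = ((9/4)·(16/5)³/6 - (3/2)·(16/5)²/2 - 6·((16/5)-2)²/2)/1000 = 9/31250 m
Superposition: y = Σ y_i = -7150559/1265625000 m ≈ -0.005650 m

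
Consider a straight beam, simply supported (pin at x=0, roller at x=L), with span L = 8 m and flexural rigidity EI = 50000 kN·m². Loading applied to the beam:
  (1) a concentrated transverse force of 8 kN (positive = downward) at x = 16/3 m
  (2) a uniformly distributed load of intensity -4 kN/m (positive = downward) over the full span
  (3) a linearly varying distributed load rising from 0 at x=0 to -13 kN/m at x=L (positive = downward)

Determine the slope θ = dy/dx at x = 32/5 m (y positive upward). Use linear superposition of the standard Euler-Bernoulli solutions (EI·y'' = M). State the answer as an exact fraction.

θ(32/5) = -489716/158203125 rad

Load 1 — point force P=8 kN at a=16/3 m (b=L-a=8/3):
  θ_1 = -Pa(2L²-6Lx+3x²+a²)/(6LEI)  [x>a] = -8·(16/3)·(2·8²-6·8·(32/5)+3·(32/5)²+(16/3)²)/(6·8·50000) = 3136/6328125 rad
Load 2 — uniform load w=-4 kN/m over full span:
  θ_2 = -w(L³-6Lx²+4x³)/(24EI) = -(-4)·(8³-6·8·(32/5)²+4·(32/5)³)/(24·50000) = -528/390625 rad
Load 3 — triangular load w₀=-13 kN/m (0→w₀ over full span):
  θ_3 = -w₀(7L⁴-30L²x²+15x⁴)/(360LEI) = -(-13)·(7·8⁴-30·8²·(32/5)²+15·(32/5)⁴)/(360·8·50000) = -39364/17578125 rad
Superposition: θ = Σ θ_i = -489716/158203125 rad ≈ -0.003095 rad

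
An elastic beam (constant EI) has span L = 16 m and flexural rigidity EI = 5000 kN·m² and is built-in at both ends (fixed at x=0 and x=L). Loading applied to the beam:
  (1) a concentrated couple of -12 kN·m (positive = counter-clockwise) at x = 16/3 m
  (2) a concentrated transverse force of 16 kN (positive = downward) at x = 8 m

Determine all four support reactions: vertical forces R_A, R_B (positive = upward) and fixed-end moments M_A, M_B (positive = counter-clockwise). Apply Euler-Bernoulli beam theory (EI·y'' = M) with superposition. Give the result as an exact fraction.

R_A = 7 kN, M_A = 32 kN·m, R_B = 9 kN, M_B = -36 kN·m

Load 1 — applied couple M₀=-12 kN·m at a=16/3 m (b=L-a=32/3):
  R_A = 6M₀ab/L³ = 6·(-12)·(16/3)·(32/3)/16³ = -1 kN
  M_A = M₀b(2a-b)/L² = (-12)·(32/3)·(2·(16/3)-(32/3))/16² = 0 kN·m
  R_B = -6M₀ab/L³ = -6·(-12)·(16/3)·(32/3)/16³ = 1 kN
  M_B = M₀a(2b-a)/L² = (-12)·(16/3)·(2·(32/3)-(16/3))/16² = -4 kN·m
Load 2 — point force P=16 kN at a=8 m (b=L-a=8):
  R_A = Pb²(3a+b)/L³ = 16·8²·(3·8+8)/16³ = 8 kN
  M_A = Pab²/L² = 16·8·8²/16² = 32 kN·m
  R_B = Pa²(a+3b)/L³ = 16·8²·(8+3·8)/16³ = 8 kN
  M_B = -Pa²b/L² = -16·8²·8/16² = -32 kN·m
Superposition: R_A = 7 kN, M_A = 32 kN·m, R_B = 9 kN, M_B = -36 kN·m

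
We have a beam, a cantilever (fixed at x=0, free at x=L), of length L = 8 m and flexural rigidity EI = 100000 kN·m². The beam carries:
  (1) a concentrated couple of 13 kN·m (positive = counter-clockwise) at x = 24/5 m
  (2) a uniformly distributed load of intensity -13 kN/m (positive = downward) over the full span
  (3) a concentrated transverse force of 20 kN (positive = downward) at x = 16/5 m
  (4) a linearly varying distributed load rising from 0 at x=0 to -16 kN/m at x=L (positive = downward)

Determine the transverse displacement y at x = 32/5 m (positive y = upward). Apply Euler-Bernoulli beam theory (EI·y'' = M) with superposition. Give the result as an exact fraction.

Load 1 — applied couple M₀=13 kN·m at a=24/5 m (b=L-a=16/5):
  y_1 = M₀a(2x-a)/(2EI)  [x>a] = 13·(24/5)·(2·(32/5)-(24/5))/(2·100000) = 39/15625 m
Load 2 — uniform load w=-13 kN/m over full span:
  y_2 = -wx²(x²-4Lx+6L²)/(24EI) = -(-13)·(32/5)²·((32/5)²-4·8·(32/5)+6·8²)/(24·100000) = 286208/5859375 m
Load 3 — point force P=20 kN at a=16/5 m (b=L-a=24/5):
  y_3 = -Pa²(3x-a)/(6EI)  [x>a] = -20·(16/5)²·(3·(32/5)-(16/5))/(6·100000) = -256/46875 m
Load 4 — triangular load w₀=-16 kN/m (0→w₀ over full span):
  y_4 = (w₀Lx³/12-w₀L²x²/6-w₀x⁵/(120L))/EI = ((-16)·8·(32/5)³/12-(-16)·8²·(32/5)²/6-(-16)·(32/5)⁵/(120·8))/100000 = 6406144/146484375 m
Superposition: y = Σ y_i = 13126969/146484375 m ≈ 0.089613 m

y(32/5) = 13126969/146484375 m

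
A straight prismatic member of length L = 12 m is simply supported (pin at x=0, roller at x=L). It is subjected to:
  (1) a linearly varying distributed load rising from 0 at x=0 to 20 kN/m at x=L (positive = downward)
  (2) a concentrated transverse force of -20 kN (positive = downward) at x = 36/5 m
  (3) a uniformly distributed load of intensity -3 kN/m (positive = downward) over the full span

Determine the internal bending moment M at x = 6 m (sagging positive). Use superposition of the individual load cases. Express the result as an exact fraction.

M(6) = 78 kN·m

Load 1 — triangular load w₀=20 kN/m (0→w₀ over full span):
  M_1 = w₀Lx/6 - w₀x³/(6L) = 20·12·6/6 - 20·6³/(6·12) = 180 kN·m
Load 2 — point force P=-20 kN at a=36/5 m (b=L-a=24/5):
  M_2 = Pbx/L  [x≤a] = (-20)·(24/5)·6/12 = -48 kN·m
Load 3 — uniform load w=-3 kN/m over full span:
  M_3 = wx(L-x)/2 = (-3)·6·(12-6)/2 = -54 kN·m
Superposition: M = Σ M_i = 78 kN·m ≈ 78.000000 kN·m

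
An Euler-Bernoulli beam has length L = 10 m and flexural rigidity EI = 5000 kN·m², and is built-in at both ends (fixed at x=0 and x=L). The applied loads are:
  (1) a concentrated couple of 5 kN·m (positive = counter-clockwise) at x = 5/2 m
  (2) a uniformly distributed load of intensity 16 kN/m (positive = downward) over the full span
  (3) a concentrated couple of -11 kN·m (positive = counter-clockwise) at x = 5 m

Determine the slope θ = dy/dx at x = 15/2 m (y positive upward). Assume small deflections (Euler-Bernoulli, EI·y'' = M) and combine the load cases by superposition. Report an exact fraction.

θ(15/2) = 3189/128000 rad

Load 1 — applied couple M₀=5 kN·m at a=5/2 m (b=L-a=15/2):
  θ_1 = (R_Ax²/2 - M_Ax - M₀(x-a))/EI  [x>a] with R_A=9/16, M_A=-15/16 = ((9/16)·(15/2)²/2 - (-15/16)·(15/2) - 5·((15/2)-(5/2)))/5000 = -11/25600 rad
Load 2 — uniform load w=16 kN/m over full span:
  θ_2 = -wx(L-x)(L-2x)/(12EI) = -16·(15/2)·(10-(15/2))·(10-2·(15/2))/(12·5000) = 1/40 rad
Load 3 — applied couple M₀=-11 kN·m at a=5 m (b=L-a=5):
  θ_3 = (R_Ax²/2 - M_Ax - M₀(x-a))/EI  [x>a] with R_A=-33/20, M_A=-11/4 = ((-33/20)·(15/2)²/2 - (-11/4)·(15/2) - (-11)·((15/2)-5))/5000 = 11/32000 rad
Superposition: θ = Σ θ_i = 3189/128000 rad ≈ 0.024914 rad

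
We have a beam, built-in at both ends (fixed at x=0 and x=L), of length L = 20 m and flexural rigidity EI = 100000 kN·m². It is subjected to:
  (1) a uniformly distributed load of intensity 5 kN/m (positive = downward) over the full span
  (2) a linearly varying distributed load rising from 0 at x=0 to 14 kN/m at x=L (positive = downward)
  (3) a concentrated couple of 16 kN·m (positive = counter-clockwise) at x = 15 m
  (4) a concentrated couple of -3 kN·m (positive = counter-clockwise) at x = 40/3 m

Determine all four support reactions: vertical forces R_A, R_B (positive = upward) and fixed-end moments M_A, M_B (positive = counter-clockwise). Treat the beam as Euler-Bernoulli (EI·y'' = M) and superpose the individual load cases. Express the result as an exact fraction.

R_A = 927/10 kN, M_A = 1072/3 kN·m, R_B = 1473/10 kN, M_B = -1349/3 kN·m

Load 1 — uniform load w=5 kN/m over full span:
  R_A = wL/2 = 5·20/2 = 50 kN
  M_A = wL²/12 = 5·20²/12 = 500/3 kN·m
  R_B = wL/2 = 5·20/2 = 50 kN
  M_B = -wL²/12 = -5·20²/12 = -500/3 kN·m
Load 2 — triangular load w₀=14 kN/m (0→w₀ over full span):
  R_A = 3w₀L/20 = 3·14·20/20 = 42 kN
  M_A = w₀L²/30 = 14·20²/30 = 560/3 kN·m
  R_B = 7w₀L/20 = 7·14·20/20 = 98 kN
  M_B = -w₀L²/20 = -14·20²/20 = -280 kN·m
Load 3 — applied couple M₀=16 kN·m at a=15 m (b=L-a=5):
  R_A = 6M₀ab/L³ = 6·16·15·5/20³ = 9/10 kN
  M_A = M₀b(2a-b)/L² = 16·5·(2·15-5)/20² = 5 kN·m
  R_B = -6M₀ab/L³ = -6·16·15·5/20³ = -9/10 kN
  M_B = M₀a(2b-a)/L² = 16·15·(2·5-15)/20² = -3 kN·m
Load 4 — applied couple M₀=-3 kN·m at a=40/3 m (b=L-a=20/3):
  R_A = 6M₀ab/L³ = 6·(-3)·(40/3)·(20/3)/20³ = -1/5 kN
  M_A = M₀b(2a-b)/L² = (-3)·(20/3)·(2·(40/3)-(20/3))/20² = -1 kN·m
  R_B = -6M₀ab/L³ = -6·(-3)·(40/3)·(20/3)/20³ = 1/5 kN
  M_B = M₀a(2b-a)/L² = (-3)·(40/3)·(2·(20/3)-(40/3))/20² = 0 kN·m
Superposition: R_A = 927/10 kN, M_A = 1072/3 kN·m, R_B = 1473/10 kN, M_B = -1349/3 kN·m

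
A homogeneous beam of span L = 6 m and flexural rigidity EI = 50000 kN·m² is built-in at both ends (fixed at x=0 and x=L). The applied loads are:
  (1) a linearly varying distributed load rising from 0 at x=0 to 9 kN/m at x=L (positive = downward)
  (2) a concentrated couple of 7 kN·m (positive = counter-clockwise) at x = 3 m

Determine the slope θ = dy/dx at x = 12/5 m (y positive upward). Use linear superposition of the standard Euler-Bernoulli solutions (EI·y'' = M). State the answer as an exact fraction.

Load 1 — triangular load w₀=9 kN/m (0→w₀ over full span):
  θ_1 = -w₀(2x(L-x)(L-2x)(x+2L)+x²(L-x)²)/(120LEI) = -9·(2·(12/5)·(6-(12/5))·(6-2·(12/5))·((12/5)+2·6)+(12/5)²·(6-(12/5))²)/(120·6·50000) = -729/7812500 rad
Load 2 — applied couple M₀=7 kN·m at a=3 m (b=L-a=3):
  θ_2 = (R_Ax²/2 - M_Ax)/EI  [x≤a] with R_A=7/4, M_A=7/4 = ((7/4)·(12/5)²/2 - (7/4)·(12/5))/50000 = 21/1250000 rad
Superposition: θ = Σ θ_i = -2391/31250000 rad ≈ -0.000077 rad

θ(12/5) = -2391/31250000 rad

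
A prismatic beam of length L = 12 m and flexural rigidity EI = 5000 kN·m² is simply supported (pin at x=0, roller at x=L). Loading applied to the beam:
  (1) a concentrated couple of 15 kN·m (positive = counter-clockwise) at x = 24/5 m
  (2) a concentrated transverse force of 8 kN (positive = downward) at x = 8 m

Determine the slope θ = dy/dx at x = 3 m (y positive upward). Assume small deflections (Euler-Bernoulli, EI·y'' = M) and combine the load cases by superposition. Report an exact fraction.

Load 1 — applied couple M₀=15 kN·m at a=24/5 m (b=L-a=36/5):
  θ_1 = (M₀x²/(2L)+C₁)/EI  [x≤a] with C₁=M₀(3b²-L²)/(6L)=12/5 = (15·3²/(2·12)+(12/5))/5000 = 321/200000 rad
Load 2 — point force P=8 kN at a=8 m (b=L-a=4):
  θ_2 = -Pb(L²-b²-3x²)/(6LEI)  [x≤a] = -8·4·(12²-4²-3·3²)/(6·12·5000) = -101/11250 rad
Superposition: θ = Σ θ_i = -13271/1800000 rad ≈ -0.007373 rad

θ(3) = -13271/1800000 rad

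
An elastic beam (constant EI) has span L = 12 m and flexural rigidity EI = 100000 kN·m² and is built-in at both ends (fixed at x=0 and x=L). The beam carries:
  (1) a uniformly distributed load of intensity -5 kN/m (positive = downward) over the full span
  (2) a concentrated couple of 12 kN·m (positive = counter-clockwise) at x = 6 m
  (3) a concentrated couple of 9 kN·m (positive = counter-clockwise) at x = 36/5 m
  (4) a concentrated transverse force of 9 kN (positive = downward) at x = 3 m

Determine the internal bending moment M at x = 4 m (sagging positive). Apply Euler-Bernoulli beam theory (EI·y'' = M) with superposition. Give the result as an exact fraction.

M(4) = -3749/400 kN·m

Load 1 — uniform load w=-5 kN/m over full span:
  M_1 = wLx/2 - wL²/12 - wx²/2 = (-5)·12·4/2 - (-5)·12²/12 - (-5)·4²/2 = -20 kN·m
Load 2 — applied couple M₀=12 kN·m at a=6 m (b=L-a=6):
  M_2 = R_Ax - M_A  [x≤a] with R_A=3/2, M_A=3 = (3/2)·4 - 3 = 3 kN·m
Load 3 — applied couple M₀=9 kN·m at a=36/5 m (b=L-a=24/5):
  M_3 = R_Ax - M_A  [x≤a] with R_A=27/25, M_A=72/25 = (27/25)·4 - (72/25) = 36/25 kN·m
Load 4 — point force P=9 kN at a=3 m (b=L-a=9):
  M_4 = Pa²(a+3b)(L-x)/L³ - Pa²b/L²  [x>a] = 9·3²·(3+3·9)·(12-4)/12³ - 9·3²·9/12² = 99/16 kN·m
Superposition: M = Σ M_i = -3749/400 kN·m ≈ -9.372500 kN·m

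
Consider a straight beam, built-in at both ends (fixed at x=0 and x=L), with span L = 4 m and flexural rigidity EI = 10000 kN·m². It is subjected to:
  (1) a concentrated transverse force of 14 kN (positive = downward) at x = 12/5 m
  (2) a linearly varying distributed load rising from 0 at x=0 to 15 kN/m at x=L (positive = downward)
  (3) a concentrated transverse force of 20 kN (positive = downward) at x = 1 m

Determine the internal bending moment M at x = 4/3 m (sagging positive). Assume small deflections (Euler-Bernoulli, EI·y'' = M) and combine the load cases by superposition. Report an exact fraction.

M(4/3) = 112003/13500 kN·m

Load 1 — point force P=14 kN at a=12/5 m (b=L-a=8/5):
  M_1 = Pb²(3a+b)x/L³ - Pab²/L²  [x≤a] = 14·(8/5)²·(3·(12/5)+(8/5))·(4/3)/4³ - 14·(12/5)·(8/5)²/4² = 448/375 kN·m
Load 2 — triangular load w₀=15 kN/m (0→w₀ over full span):
  M_2 = 3w₀Lx/20 - w₀L²/30 - w₀x³/(6L) = 3·15·4·(4/3)/20 - 15·4²/30 - 15·(4/3)³/(6·4) = 68/27 kN·m
Load 3 — point force P=20 kN at a=1 m (b=L-a=3):
  M_3 = Pa²(a+3b)(L-x)/L³ - Pa²b/L²  [x>a] = 20·1²·(1+3·3)·(4-(4/3))/4³ - 20·1²·3/4² = 55/12 kN·m
Superposition: M = Σ M_i = 112003/13500 kN·m ≈ 8.296519 kN·m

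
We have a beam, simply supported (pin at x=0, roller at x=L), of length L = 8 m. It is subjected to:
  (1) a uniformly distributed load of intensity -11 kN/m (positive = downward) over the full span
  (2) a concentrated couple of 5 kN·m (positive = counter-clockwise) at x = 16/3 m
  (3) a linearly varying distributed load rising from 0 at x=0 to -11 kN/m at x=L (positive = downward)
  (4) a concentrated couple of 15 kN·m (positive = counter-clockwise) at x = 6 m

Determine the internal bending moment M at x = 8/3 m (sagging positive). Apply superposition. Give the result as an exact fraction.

Load 1 — uniform load w=-11 kN/m over full span:
  M_1 = wx(L-x)/2 = (-11)·(8/3)·(8-(8/3))/2 = -704/9 kN·m
Load 2 — applied couple M₀=5 kN·m at a=16/3 m (b=L-a=8/3):
  M_2 = M₀x/L  [x≤a] = 5·(8/3)/8 = 5/3 kN·m
Load 3 — triangular load w₀=-11 kN/m (0→w₀ over full span):
  M_3 = w₀Lx/6 - w₀x³/(6L) = (-11)·8·(8/3)/6 - (-11)·(8/3)³/(6·8) = -2816/81 kN·m
Load 4 — applied couple M₀=15 kN·m at a=6 m (b=L-a=2):
  M_4 = M₀x/L  [x≤a] = 15·(8/3)/8 = 5 kN·m
Superposition: M = Σ M_i = -8612/81 kN·m ≈ -106.320988 kN·m

M(8/3) = -8612/81 kN·m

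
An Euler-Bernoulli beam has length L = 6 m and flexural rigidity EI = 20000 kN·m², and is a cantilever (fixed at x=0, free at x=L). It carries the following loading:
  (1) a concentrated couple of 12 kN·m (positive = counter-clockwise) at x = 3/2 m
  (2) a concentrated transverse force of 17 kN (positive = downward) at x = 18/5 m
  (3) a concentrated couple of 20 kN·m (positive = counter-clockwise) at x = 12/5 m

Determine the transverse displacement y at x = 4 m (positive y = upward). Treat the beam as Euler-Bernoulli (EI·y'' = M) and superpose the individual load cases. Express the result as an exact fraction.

y(4) = -28887/5000000 m

Load 1 — applied couple M₀=12 kN·m at a=3/2 m (b=L-a=9/2):
  y_1 = M₀a(2x-a)/(2EI)  [x>a] = 12·(3/2)·(2·4-(3/2))/(2·20000) = 117/40000 m
Load 2 — point force P=17 kN at a=18/5 m (b=L-a=12/5):
  y_2 = -Pa²(3x-a)/(6EI)  [x>a] = -17·(18/5)²·(3·4-(18/5))/(6·20000) = -9639/625000 m
Load 3 — applied couple M₀=20 kN·m at a=12/5 m (b=L-a=18/5):
  y_3 = M₀a(2x-a)/(2EI)  [x>a] = 20·(12/5)·(2·4-(12/5))/(2·20000) = 21/3125 m
Superposition: y = Σ y_i = -28887/5000000 m ≈ -0.005777 m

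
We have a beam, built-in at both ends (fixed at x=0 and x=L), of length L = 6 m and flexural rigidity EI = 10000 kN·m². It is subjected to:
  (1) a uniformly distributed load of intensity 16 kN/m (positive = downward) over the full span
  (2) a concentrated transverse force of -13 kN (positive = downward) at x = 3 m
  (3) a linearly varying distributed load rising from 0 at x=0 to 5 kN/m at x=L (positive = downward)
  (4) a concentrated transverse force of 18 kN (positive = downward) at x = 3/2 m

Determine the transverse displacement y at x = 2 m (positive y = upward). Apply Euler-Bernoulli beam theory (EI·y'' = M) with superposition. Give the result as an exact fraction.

Load 1 — uniform load w=16 kN/m over full span:
  y_1 = -wx²(L-x)²/(24EI) = -16·2²·(6-2)²/(24·10000) = -8/1875 m
Load 2 — point force P=-13 kN at a=3 m (b=L-a=3):
  y_2 = -Pb²x²(3aL-(3a+b)x)/(6L³EI)  [x≤a] = -(-13)·3²·2²·(3·3·6-(3·3+3)·2)/(6·6³·10000) = 13/12000 m
Load 3 — triangular load w₀=5 kN/m (0→w₀ over full span):
  y_3 = -w₀x²(L-x)²(x+2L)/(120LEI) = -5·2²·(6-2)²·(2+2·6)/(120·6·10000) = -7/11250 m
Load 4 — point force P=18 kN at a=3/2 m (b=L-a=9/2):
  y_4 = -Pa²(L-x)²(3bL-(3b+a)(L-x))/(6L³EI)  [x>a] = -18·(3/2)²·(6-2)²·(3·(9/2)·6-(3·(9/2)+(3/2))·(6-2))/(6·6³·10000) = -21/20000 m
Superposition: y = Σ y_i = -437/90000 m ≈ -0.004856 m

y(2) = -437/90000 m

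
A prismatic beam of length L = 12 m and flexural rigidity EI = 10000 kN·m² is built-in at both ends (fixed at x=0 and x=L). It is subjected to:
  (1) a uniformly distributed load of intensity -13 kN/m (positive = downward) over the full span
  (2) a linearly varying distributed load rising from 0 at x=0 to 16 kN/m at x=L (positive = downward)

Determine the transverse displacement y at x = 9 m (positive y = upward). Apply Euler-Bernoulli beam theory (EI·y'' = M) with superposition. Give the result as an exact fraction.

y(9) = 5103/400000 m

Load 1 — uniform load w=-13 kN/m over full span:
  y_1 = -wx²(L-x)²/(24EI) = -(-13)·9²·(12-9)²/(24·10000) = 3159/80000 m
Load 2 — triangular load w₀=16 kN/m (0→w₀ over full span):
  y_2 = -w₀x²(L-x)²(x+2L)/(120LEI) = -16·9²·(12-9)²·(9+2·12)/(120·12·10000) = -2673/100000 m
Superposition: y = Σ y_i = 5103/400000 m ≈ 0.012757 m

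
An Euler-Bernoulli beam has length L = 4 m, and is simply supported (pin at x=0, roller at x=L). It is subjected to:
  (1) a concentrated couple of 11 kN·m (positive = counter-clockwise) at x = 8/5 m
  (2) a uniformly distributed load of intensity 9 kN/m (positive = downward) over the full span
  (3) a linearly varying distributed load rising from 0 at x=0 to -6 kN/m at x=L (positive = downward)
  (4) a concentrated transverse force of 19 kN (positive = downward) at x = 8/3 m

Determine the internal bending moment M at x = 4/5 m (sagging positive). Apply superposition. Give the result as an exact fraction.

Load 1 — applied couple M₀=11 kN·m at a=8/5 m (b=L-a=12/5):
  M_1 = M₀x/L  [x≤a] = 11·(4/5)/4 = 11/5 kN·m
Load 2 — uniform load w=9 kN/m over full span:
  M_2 = wx(L-x)/2 = 9·(4/5)·(4-(4/5))/2 = 288/25 kN·m
Load 3 — triangular load w₀=-6 kN/m (0→w₀ over full span):
  M_3 = w₀Lx/6 - w₀x³/(6L) = (-6)·4·(4/5)/6 - (-6)·(4/5)³/(6·4) = -384/125 kN·m
Load 4 — point force P=19 kN at a=8/3 m (b=L-a=4/3):
  M_4 = Pbx/L  [x≤a] = 19·(4/3)·(4/5)/4 = 76/15 kN·m
Superposition: M = Σ M_i = 5893/375 kN·m ≈ 15.714667 kN·m

M(4/5) = 5893/375 kN·m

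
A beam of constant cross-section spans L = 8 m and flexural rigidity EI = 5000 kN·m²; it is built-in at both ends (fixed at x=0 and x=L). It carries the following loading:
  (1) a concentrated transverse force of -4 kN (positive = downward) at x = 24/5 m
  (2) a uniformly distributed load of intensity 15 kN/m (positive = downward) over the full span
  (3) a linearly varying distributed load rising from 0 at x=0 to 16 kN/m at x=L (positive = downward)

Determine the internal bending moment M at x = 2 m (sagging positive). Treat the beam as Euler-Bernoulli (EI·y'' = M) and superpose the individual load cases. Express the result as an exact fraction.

M(2) = 1482/125 kN·m

Load 1 — point force P=-4 kN at a=24/5 m (b=L-a=16/5):
  M_1 = Pb²(3a+b)x/L³ - Pab²/L²  [x≤a] = (-4)·(16/5)²·(3·(24/5)+(16/5))·2/8³ - (-4)·(24/5)·(16/5)²/8² = 32/125 kN·m
Load 2 — uniform load w=15 kN/m over full span:
  M_2 = wLx/2 - wL²/12 - wx²/2 = 15·8·2/2 - 15·8²/12 - 15·2²/2 = 10 kN·m
Load 3 — triangular load w₀=16 kN/m (0→w₀ over full span):
  M_3 = 3w₀Lx/20 - w₀L²/30 - w₀x³/(6L) = 3·16·8·2/20 - 16·8²/30 - 16·2³/(6·8) = 8/5 kN·m
Superposition: M = Σ M_i = 1482/125 kN·m ≈ 11.856000 kN·m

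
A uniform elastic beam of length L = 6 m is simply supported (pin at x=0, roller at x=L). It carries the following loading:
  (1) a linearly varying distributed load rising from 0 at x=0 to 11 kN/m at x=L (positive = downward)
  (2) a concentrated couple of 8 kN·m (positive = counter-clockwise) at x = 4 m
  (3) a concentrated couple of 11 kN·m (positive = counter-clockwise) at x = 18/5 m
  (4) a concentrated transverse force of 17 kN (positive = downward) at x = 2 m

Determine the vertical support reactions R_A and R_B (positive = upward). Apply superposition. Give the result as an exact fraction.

Load 1 — triangular load w₀=11 kN/m (0→w₀ over full span):
  R_A = w₀L/6 = 11·6/6 = 11 kN
  R_B = w₀L/3 = 11·6/3 = 22 kN
Load 2 — applied couple M₀=8 kN·m at a=4 m (b=L-a=2):
  R_A = M₀/L = 8/6 = 4/3 kN
  R_B = -M₀/L = -8/6 = -4/3 kN
Load 3 — applied couple M₀=11 kN·m at a=18/5 m (b=L-a=12/5):
  R_A = M₀/L = 11/6 kN
  R_B = -M₀/L = -11/6 kN
Load 4 — point force P=17 kN at a=2 m (b=L-a=4):
  R_A = Pb/L = 17·4/6 = 34/3 kN
  R_B = Pa/L = 17·2/6 = 17/3 kN
Superposition: R_A = 51/2 kN, R_B = 49/2 kN

R_A = 51/2 kN, R_B = 49/2 kN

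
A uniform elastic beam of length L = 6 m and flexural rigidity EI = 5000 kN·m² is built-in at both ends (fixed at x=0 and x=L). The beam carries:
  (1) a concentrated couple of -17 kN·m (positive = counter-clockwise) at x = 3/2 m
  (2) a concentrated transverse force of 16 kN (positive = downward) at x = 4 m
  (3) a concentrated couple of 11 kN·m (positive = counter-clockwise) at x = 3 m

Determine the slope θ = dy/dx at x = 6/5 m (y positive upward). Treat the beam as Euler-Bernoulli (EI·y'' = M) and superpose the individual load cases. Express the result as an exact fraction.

Load 1 — applied couple M₀=-17 kN·m at a=3/2 m (b=L-a=9/2):
  θ_1 = (R_Ax²/2 - M_Ax)/EI  [x≤a] with R_A=-51/16, M_A=51/16 = ((-51/16)·(6/5)²/2 - (51/16)·(6/5))/5000 = -153/125000 rad
Load 2 — point force P=16 kN at a=4 m (b=L-a=2):
  θ_2 = -Pb²x(2aL-(3a+b)x)/(2L³EI)  [x≤a] = -16·2²·(6/5)·(2·4·6-(3·4+2)·(6/5))/(2·6³·5000) = -52/46875 rad
Load 3 — applied couple M₀=11 kN·m at a=3 m (b=L-a=3):
  θ_3 = (R_Ax²/2 - M_Ax)/EI  [x≤a] with R_A=11/4, M_A=11/4 = ((11/4)·(6/5)²/2 - (11/4)·(6/5))/5000 = -33/125000 rad
Superposition: θ = Σ θ_i = -487/187500 rad ≈ -0.002597 rad

θ(6/5) = -487/187500 rad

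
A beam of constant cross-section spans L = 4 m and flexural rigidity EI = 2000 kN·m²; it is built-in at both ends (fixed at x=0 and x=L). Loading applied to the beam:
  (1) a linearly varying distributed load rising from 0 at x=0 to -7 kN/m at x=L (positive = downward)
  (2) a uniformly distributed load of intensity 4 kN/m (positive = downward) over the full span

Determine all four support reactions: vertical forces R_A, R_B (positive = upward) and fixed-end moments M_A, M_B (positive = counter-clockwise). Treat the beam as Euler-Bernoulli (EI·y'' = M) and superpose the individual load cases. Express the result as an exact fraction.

R_A = 19/5 kN, M_A = 8/5 kN·m, R_B = -9/5 kN, M_B = 4/15 kN·m

Load 1 — triangular load w₀=-7 kN/m (0→w₀ over full span):
  R_A = 3w₀L/20 = 3·(-7)·4/20 = -21/5 kN
  M_A = w₀L²/30 = (-7)·4²/30 = -56/15 kN·m
  R_B = 7w₀L/20 = 7·(-7)·4/20 = -49/5 kN
  M_B = -w₀L²/20 = -(-7)·4²/20 = 28/5 kN·m
Load 2 — uniform load w=4 kN/m over full span:
  R_A = wL/2 = 4·4/2 = 8 kN
  M_A = wL²/12 = 4·4²/12 = 16/3 kN·m
  R_B = wL/2 = 4·4/2 = 8 kN
  M_B = -wL²/12 = -4·4²/12 = -16/3 kN·m
Superposition: R_A = 19/5 kN, M_A = 8/5 kN·m, R_B = -9/5 kN, M_B = 4/15 kN·m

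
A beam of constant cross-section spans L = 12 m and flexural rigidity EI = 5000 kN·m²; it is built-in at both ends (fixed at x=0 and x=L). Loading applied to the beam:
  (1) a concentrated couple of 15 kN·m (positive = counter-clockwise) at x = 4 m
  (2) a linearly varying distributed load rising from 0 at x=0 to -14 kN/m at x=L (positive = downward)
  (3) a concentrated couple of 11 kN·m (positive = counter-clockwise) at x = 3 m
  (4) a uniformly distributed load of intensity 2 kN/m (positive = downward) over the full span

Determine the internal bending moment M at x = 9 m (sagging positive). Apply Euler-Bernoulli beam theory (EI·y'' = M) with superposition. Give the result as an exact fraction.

Load 1 — applied couple M₀=15 kN·m at a=4 m (b=L-a=8):
  M_1 = R_Ax - M_A - M₀  [x>a] with R_A=5/3, M_A=0 = (5/3)·9 - 0 - 15 = 0 kN·m
Load 2 — triangular load w₀=-14 kN/m (0→w₀ over full span):
  M_2 = 3w₀Lx/20 - w₀L²/30 - w₀x³/(6L) = 3·(-14)·12·9/20 - (-14)·12²/30 - (-14)·9³/(6·12) = -357/20 kN·m
Load 3 — applied couple M₀=11 kN·m at a=3 m (b=L-a=9):
  M_3 = R_Ax - M_A - M₀  [x>a] with R_A=33/32, M_A=-33/16 = (33/32)·9 - (-33/16) - 11 = 11/32 kN·m
Load 4 — uniform load w=2 kN/m over full span:
  M_4 = wLx/2 - wL²/12 - wx²/2 = 2·12·9/2 - 2·12²/12 - 2·9²/2 = 3 kN·m
Superposition: M = Σ M_i = -2321/160 kN·m ≈ -14.506250 kN·m

M(9) = -2321/160 kN·m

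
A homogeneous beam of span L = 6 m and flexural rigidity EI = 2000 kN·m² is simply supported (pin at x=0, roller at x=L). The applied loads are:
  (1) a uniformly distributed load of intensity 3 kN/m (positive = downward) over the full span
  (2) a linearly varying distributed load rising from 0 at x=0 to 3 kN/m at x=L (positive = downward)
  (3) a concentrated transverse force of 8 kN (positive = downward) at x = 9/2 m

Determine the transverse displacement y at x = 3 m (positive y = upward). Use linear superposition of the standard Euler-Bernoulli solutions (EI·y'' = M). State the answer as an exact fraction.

Load 1 — uniform load w=3 kN/m over full span:
  y_1 = -wx(L³-2Lx²+x³)/(24EI) = -3·3·(6³-2·6·3²+3³)/(24·2000) = -81/3200 m
Load 2 — triangular load w₀=3 kN/m (0→w₀ over full span):
  y_2 = -w₀x(7L⁴-10L²x²+3x⁴)/(360LEI) = -3·3·(7·6⁴-10·6²·3²+3·3⁴)/(360·6·2000) = -81/6400 m
Load 3 — point force P=8 kN at a=9/2 m (b=L-a=3/2):
  y_3 = -Pbx(L²-b²-x²)/(6LEI)  [x≤a] = -8·(3/2)·3·(6²-(3/2)²-3²)/(6·6·2000) = -99/8000 m
Superposition: y = Σ y_i = -1611/32000 m ≈ -0.050344 m

y(3) = -1611/32000 m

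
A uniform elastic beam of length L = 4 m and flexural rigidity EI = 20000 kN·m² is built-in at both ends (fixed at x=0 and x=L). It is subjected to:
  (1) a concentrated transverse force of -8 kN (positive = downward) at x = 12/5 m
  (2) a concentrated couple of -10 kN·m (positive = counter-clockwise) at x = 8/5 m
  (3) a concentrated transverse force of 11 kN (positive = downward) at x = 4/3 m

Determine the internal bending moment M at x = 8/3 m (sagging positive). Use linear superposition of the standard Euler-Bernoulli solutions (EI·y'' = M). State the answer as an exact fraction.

Load 1 — point force P=-8 kN at a=12/5 m (b=L-a=8/5):
  M_1 = Pa²(a+3b)(L-x)/L³ - Pa²b/L²  [x>a] = (-8)·(12/5)²·((12/5)+3·(8/5))·(4-(8/3))/4³ - (-8)·(12/5)²·(8/5)/4² = -288/125 kN·m
Load 2 — applied couple M₀=-10 kN·m at a=8/5 m (b=L-a=12/5):
  M_2 = R_Ax - M_A - M₀  [x>a] with R_A=-18/5, M_A=-6/5 = (-18/5)·(8/3) - (-6/5) - (-10) = 8/5 kN·m
Load 3 — point force P=11 kN at a=4/3 m (b=L-a=8/3):
  M_3 = Pa²(a+3b)(L-x)/L³ - Pa²b/L²  [x>a] = 11·(4/3)²·((4/3)+3·(8/3))·(4-(8/3))/4³ - 11·(4/3)²·(8/3)/4² = 44/81 kN·m
Superposition: M = Σ M_i = -1628/10125 kN·m ≈ -0.160790 kN·m

M(8/3) = -1628/10125 kN·m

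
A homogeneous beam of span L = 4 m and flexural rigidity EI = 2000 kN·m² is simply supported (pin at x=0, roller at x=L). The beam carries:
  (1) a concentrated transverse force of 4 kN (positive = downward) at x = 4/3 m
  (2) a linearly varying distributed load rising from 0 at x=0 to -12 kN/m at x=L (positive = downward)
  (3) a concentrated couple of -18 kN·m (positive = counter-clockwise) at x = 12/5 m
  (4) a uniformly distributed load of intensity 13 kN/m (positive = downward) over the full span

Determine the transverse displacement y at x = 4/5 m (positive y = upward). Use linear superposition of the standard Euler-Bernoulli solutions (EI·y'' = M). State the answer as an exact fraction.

Load 1 — point force P=4 kN at a=4/3 m (b=L-a=8/3):
  y_1 = -Pbx(L²-b²-x²)/(6LEI)  [x≤a] = -4·(8/3)·(4/5)·(4²-(8/3)²-(4/5)²)/(6·4·2000) = -1856/1265625 m
Load 2 — triangular load w₀=-12 kN/m (0→w₀ over full span):
  y_2 = -w₀x(7L⁴-10L²x²+3x⁴)/(360LEI) = -(-12)·(4/5)·(7·4⁴-10·4²·(4/5)²+3·(4/5)⁴)/(360·4·2000) = 11008/1953125 m
Load 3 — applied couple M₀=-18 kN·m at a=12/5 m (b=L-a=8/5):
  y_3 = (M₀x³/(6L)+C₁x)/EI  [x≤a] with C₁=M₀(3b²-L²)/(6L)=156/25 = ((-18)·(4/5)³/(6·4)+(156/25)·(4/5))/2000 = 36/15625 m
Load 4 — uniform load w=13 kN/m over full span:
  y_4 = -wx(L³-2Lx²+x³)/(24EI) = -13·(4/5)·(4³-2·4·(4/5)²+(4/5)³)/(24·2000) = -3016/234375 m
Superposition: y = Σ y_i = -1011652/158203125 m ≈ -0.006395 m

y(4/5) = -1011652/158203125 m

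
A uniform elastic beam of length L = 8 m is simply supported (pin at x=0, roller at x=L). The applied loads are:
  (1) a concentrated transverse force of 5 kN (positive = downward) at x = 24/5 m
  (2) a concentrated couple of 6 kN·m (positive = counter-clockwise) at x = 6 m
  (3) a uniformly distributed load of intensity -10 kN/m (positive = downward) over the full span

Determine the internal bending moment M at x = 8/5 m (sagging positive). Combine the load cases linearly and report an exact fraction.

M(8/5) = -234/5 kN·m

Load 1 — point force P=5 kN at a=24/5 m (b=L-a=16/5):
  M_1 = Pbx/L  [x≤a] = 5·(16/5)·(8/5)/8 = 16/5 kN·m
Load 2 — applied couple M₀=6 kN·m at a=6 m (b=L-a=2):
  M_2 = M₀x/L  [x≤a] = 6·(8/5)/8 = 6/5 kN·m
Load 3 — uniform load w=-10 kN/m over full span:
  M_3 = wx(L-x)/2 = (-10)·(8/5)·(8-(8/5))/2 = -256/5 kN·m
Superposition: M = Σ M_i = -234/5 kN·m ≈ -46.800000 kN·m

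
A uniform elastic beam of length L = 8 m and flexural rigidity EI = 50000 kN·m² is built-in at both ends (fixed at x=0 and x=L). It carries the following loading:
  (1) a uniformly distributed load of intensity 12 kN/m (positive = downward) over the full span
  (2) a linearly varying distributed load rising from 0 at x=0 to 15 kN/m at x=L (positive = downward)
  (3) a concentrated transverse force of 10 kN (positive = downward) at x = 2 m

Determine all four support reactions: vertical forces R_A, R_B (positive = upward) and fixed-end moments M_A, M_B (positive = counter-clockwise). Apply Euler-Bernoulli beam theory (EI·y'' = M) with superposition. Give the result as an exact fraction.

R_A = 1191/16 kN, M_A = 429/4 kN·m, R_B = 1465/16 kN, M_B = -463/4 kN·m

Load 1 — uniform load w=12 kN/m over full span:
  R_A = wL/2 = 12·8/2 = 48 kN
  M_A = wL²/12 = 12·8²/12 = 64 kN·m
  R_B = wL/2 = 12·8/2 = 48 kN
  M_B = -wL²/12 = -12·8²/12 = -64 kN·m
Load 2 — triangular load w₀=15 kN/m (0→w₀ over full span):
  R_A = 3w₀L/20 = 3·15·8/20 = 18 kN
  M_A = w₀L²/30 = 15·8²/30 = 32 kN·m
  R_B = 7w₀L/20 = 7·15·8/20 = 42 kN
  M_B = -w₀L²/20 = -15·8²/20 = -48 kN·m
Load 3 — point force P=10 kN at a=2 m (b=L-a=6):
  R_A = Pb²(3a+b)/L³ = 10·6²·(3·2+6)/8³ = 135/16 kN
  M_A = Pab²/L² = 10·2·6²/8² = 45/4 kN·m
  R_B = Pa²(a+3b)/L³ = 10·2²·(2+3·6)/8³ = 25/16 kN
  M_B = -Pa²b/L² = -10·2²·6/8² = -15/4 kN·m
Superposition: R_A = 1191/16 kN, M_A = 429/4 kN·m, R_B = 1465/16 kN, M_B = -463/4 kN·m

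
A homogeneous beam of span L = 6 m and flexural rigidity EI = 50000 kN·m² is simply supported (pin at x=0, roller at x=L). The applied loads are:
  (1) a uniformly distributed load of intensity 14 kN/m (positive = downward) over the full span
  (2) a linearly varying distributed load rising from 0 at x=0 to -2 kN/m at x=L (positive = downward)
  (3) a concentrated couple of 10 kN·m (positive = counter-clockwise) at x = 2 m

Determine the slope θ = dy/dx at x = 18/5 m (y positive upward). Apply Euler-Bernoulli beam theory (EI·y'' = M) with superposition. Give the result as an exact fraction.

θ(18/5) = 31127/46875000 rad

Load 1 — uniform load w=14 kN/m over full span:
  θ_1 = -w(L³-6Lx²+4x³)/(24EI) = -14·(6³-6·6·(18/5)²+4·(18/5)³)/(24·50000) = 2331/3125000 rad
Load 2 — triangular load w₀=-2 kN/m (0→w₀ over full span):
  θ_2 = -w₀(7L⁴-30L²x²+15x⁴)/(360LEI) = -(-2)·(7·6⁴-30·6²·(18/5)²+15·(18/5)⁴)/(360·6·50000) = -87/1953125 rad
Load 3 — applied couple M₀=10 kN·m at a=2 m (b=L-a=4):
  θ_3 = (M₀x²/(2L)-M₀(x-a)+C₁)/EI  [x>a] with C₁=M₀(3b²-L²)/(6L)=10/3 = (10·(18/5)²/(2·6)-10·((18/5)-2)+(10/3))/50000 = -7/187500 rad
Superposition: θ = Σ θ_i = 31127/46875000 rad ≈ 0.000664 rad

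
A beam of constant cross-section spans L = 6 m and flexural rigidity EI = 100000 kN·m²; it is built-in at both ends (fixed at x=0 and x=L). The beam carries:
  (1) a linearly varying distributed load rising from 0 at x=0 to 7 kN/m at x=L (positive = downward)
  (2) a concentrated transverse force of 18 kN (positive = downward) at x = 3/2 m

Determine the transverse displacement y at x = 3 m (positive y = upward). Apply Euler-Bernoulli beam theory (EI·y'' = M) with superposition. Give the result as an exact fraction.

y(3) = -351/1600000 m

Load 1 — triangular load w₀=7 kN/m (0→w₀ over full span):
  y_1 = -w₀x²(L-x)²(x+2L)/(120LEI) = -7·3²·(6-3)²·(3+2·6)/(120·6·100000) = -189/1600000 m
Load 2 — point force P=18 kN at a=3/2 m (b=L-a=9/2):
  y_2 = -Pa²(L-x)²(3bL-(3b+a)(L-x))/(6L³EI)  [x>a] = -18·(3/2)²·(6-3)²·(3·(9/2)·6-(3·(9/2)+(3/2))·(6-3))/(6·6³·100000) = -81/800000 m
Superposition: y = Σ y_i = -351/1600000 m ≈ -0.000219 m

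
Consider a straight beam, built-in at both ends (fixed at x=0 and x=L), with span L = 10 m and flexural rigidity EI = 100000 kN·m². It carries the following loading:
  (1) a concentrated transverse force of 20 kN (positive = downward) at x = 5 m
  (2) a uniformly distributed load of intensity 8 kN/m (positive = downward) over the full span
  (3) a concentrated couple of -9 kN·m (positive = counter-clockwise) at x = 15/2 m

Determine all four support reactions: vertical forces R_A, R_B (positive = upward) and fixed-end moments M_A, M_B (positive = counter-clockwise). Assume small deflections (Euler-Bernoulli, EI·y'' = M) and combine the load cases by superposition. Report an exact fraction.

R_A = 3919/80 kN, M_A = 4265/48 kN·m, R_B = 4081/80 kN, M_B = -4319/48 kN·m

Load 1 — point force P=20 kN at a=5 m (b=L-a=5):
  R_A = Pb²(3a+b)/L³ = 20·5²·(3·5+5)/10³ = 10 kN
  M_A = Pab²/L² = 20·5·5²/10² = 25 kN·m
  R_B = Pa²(a+3b)/L³ = 20·5²·(5+3·5)/10³ = 10 kN
  M_B = -Pa²b/L² = -20·5²·5/10² = -25 kN·m
Load 2 — uniform load w=8 kN/m over full span:
  R_A = wL/2 = 8·10/2 = 40 kN
  M_A = wL²/12 = 8·10²/12 = 200/3 kN·m
  R_B = wL/2 = 8·10/2 = 40 kN
  M_B = -wL²/12 = -8·10²/12 = -200/3 kN·m
Load 3 — applied couple M₀=-9 kN·m at a=15/2 m (b=L-a=5/2):
  R_A = 6M₀ab/L³ = 6·(-9)·(15/2)·(5/2)/10³ = -81/80 kN
  M_A = M₀b(2a-b)/L² = (-9)·(5/2)·(2·(15/2)-(5/2))/10² = -45/16 kN·m
  R_B = -6M₀ab/L³ = -6·(-9)·(15/2)·(5/2)/10³ = 81/80 kN
  M_B = M₀a(2b-a)/L² = (-9)·(15/2)·(2·(5/2)-(15/2))/10² = 27/16 kN·m
Superposition: R_A = 3919/80 kN, M_A = 4265/48 kN·m, R_B = 4081/80 kN, M_B = -4319/48 kN·m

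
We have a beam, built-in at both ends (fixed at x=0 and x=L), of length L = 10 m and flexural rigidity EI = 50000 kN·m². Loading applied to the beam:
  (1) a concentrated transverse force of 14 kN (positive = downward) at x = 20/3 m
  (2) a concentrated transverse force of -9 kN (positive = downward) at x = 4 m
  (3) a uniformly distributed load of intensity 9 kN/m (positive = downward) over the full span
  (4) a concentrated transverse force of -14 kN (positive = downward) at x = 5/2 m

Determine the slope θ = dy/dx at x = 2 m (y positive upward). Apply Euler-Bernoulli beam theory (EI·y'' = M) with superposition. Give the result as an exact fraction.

Load 1 — point force P=14 kN at a=20/3 m (b=L-a=10/3):
  θ_1 = -Pb²x(2aL-(3a+b)x)/(2L³EI)  [x≤a] = -14·(10/3)²·2·(2·(20/3)·10-(3·(20/3)+(10/3))·2)/(2·10³·50000) = -91/337500 rad
Load 2 — point force P=-9 kN at a=4 m (b=L-a=6):
  θ_2 = -Pb²x(2aL-(3a+b)x)/(2L³EI)  [x≤a] = -(-9)·6²·2·(2·4·10-(3·4+6)·2)/(2·10³·50000) = 891/3125000 rad
Load 3 — uniform load w=9 kN/m over full span:
  θ_3 = -wx(L-x)(L-2x)/(12EI) = -9·2·(10-2)·(10-2·2)/(12·50000) = -9/6250 rad
Load 4 — point force P=-14 kN at a=5/2 m (b=L-a=15/2):
  θ_4 = -Pb²x(2aL-(3a+b)x)/(2L³EI)  [x≤a] = -(-14)·(15/2)²·2·(2·(5/2)·10-(3·(5/2)+(15/2))·2)/(2·10³·50000) = 63/200000 rad
Superposition: θ = Σ θ_i = -748919/675000000 rad ≈ -0.001110 rad

θ(2) = -748919/675000000 rad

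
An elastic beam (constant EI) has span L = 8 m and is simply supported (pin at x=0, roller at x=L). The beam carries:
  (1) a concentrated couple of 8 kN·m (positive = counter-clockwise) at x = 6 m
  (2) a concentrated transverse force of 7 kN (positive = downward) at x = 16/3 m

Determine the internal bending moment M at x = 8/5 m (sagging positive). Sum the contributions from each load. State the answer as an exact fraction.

M(8/5) = 16/3 kN·m

Load 1 — applied couple M₀=8 kN·m at a=6 m (b=L-a=2):
  M_1 = M₀x/L  [x≤a] = 8·(8/5)/8 = 8/5 kN·m
Load 2 — point force P=7 kN at a=16/3 m (b=L-a=8/3):
  M_2 = Pbx/L  [x≤a] = 7·(8/3)·(8/5)/8 = 56/15 kN·m
Superposition: M = Σ M_i = 16/3 kN·m ≈ 5.333333 kN·m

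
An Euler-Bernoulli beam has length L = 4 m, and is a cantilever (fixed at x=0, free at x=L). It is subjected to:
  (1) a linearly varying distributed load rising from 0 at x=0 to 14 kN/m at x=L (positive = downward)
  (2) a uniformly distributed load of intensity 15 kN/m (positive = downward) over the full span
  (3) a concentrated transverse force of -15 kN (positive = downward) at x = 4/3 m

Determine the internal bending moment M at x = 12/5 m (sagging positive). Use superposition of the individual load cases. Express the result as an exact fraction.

Load 1 — triangular load w₀=14 kN/m (0→w₀ over full span):
  M_1 = w₀Lx/2 - w₀L²/3 - w₀x³/(6L) = 14·4·(12/5)/2 - 14·4²/3 - 14·(12/5)³/(6·4) = -5824/375 kN·m
Load 2 — uniform load w=15 kN/m over full span:
  M_2 = -w(L-x)²/2 = -15·(4-(12/5))²/2 = -96/5 kN·m
Load 3 — point force P=-15 kN at a=4/3 m (b=L-a=8/3):
  M_3 = 0  [x>a] = 0 kN·m
Superposition: M = Σ M_i = -13024/375 kN·m ≈ -34.730667 kN·m

M(12/5) = -13024/375 kN·m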